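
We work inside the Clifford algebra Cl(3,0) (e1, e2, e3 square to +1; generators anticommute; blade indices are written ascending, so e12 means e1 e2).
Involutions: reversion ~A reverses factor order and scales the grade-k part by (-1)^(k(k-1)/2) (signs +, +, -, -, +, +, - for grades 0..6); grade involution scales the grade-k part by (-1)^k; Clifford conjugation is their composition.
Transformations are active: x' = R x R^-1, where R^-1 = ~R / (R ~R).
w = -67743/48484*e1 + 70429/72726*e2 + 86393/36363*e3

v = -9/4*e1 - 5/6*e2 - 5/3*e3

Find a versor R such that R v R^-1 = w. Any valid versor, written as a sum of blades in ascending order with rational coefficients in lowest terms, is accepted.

Why this works: both vectors square to 1229/144, so q(v) = q(w) and R = v + w = -44208/12121*e1 + 4912/36363*e2 + 8596/12121*e3 carries v to w — its own direction survives, the complement (v - w)/2 flips.
Answer: -44208/12121*e1 + 4912/36363*e2 + 8596/12121*e3


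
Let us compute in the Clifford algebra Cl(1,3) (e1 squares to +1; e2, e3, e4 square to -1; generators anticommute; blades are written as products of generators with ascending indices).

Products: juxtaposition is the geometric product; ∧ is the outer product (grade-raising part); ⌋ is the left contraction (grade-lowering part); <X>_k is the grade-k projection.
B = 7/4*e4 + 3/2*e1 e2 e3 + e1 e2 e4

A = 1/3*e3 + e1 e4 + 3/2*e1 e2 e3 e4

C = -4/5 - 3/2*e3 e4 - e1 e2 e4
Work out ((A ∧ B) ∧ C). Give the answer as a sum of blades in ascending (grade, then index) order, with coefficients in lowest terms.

step 1: 7/12*e3 e4 + 1/3*e1 e2 e3 e4
step 2: -7/15*e3 e4 - 4/15*e1 e2 e3 e4
Answer: -7/15*e3 e4 - 4/15*e1 e2 e3 e4


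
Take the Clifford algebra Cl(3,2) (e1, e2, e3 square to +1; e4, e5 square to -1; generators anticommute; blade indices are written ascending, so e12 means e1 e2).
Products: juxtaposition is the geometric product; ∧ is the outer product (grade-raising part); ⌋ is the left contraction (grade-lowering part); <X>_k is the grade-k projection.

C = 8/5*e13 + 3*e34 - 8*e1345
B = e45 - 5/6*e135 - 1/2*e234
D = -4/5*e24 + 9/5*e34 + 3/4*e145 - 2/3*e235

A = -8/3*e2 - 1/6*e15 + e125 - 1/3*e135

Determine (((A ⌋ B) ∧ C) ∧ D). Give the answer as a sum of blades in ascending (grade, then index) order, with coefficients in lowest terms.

step 1: 5/18 - 5/36*e3 + 4/3*e34
step 2: 4/9*e13 + 5/6*e34 - 20/9*e1345
step 3: 16/45*e1234
Answer: 16/45*e1234


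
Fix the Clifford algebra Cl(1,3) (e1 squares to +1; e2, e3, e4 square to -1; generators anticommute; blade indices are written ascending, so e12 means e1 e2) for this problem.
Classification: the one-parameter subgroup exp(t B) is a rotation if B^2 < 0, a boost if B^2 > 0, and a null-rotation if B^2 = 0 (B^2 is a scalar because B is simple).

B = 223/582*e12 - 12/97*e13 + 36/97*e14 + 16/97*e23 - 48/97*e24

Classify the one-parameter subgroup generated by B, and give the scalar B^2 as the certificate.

B^2 term by term: the squares give (223/582)^2*(e12)^2 + (-12/97)^2*(e13)^2 + (36/97)^2*(e14)^2 + (16/97)^2*(e23)^2 + (-48/97)^2*(e24)^2 = 49729/338724*(+1) + 144/9409*(+1) + 1296/9409*(+1) + 256/9409*(-1) + 2304/9409*(-1) = 1/36 (each basis 2-blade squares to minus the product of its generators' squares); cross terms between blades sharing an index anticommute and cancel; the commuting (index-disjoint) pairs give grade-4 terms 2*c*c'*(blade product), which cancel blade by blade — e1234: -1152/9409 + 1152/9409 = 0 — confirming B is simple. So B^2 = 1/36.
Answer: boost, certificate B^2 = 1/36. Certificate logic: 1/36 is a conjugation-invariant scalar, so its sign fixes rotation versus boost versus null-rotation outright.


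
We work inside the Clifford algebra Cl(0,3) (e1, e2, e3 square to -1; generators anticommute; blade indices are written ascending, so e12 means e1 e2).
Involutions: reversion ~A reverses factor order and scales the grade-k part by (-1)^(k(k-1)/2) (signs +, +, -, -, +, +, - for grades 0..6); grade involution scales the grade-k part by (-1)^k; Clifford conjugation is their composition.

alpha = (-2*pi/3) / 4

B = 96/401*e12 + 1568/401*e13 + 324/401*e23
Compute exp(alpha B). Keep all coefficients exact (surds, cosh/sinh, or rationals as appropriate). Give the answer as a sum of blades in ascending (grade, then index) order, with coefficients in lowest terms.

B^2 term by term: the squares give (96/401)^2*(e12)^2 + (1568/401)^2*(e13)^2 + (324/401)^2*(e23)^2 = 9216/160801*(-1) + 2458624/160801*(-1) + 104976/160801*(-1) = -16 (each basis 2-blade squares to minus the product of its generators' squares); cross terms between blades sharing an index anticommute and cancel. So B^2 = -16.
B^2 = -16 — the series telescopes trigonometrically here: l = 4, alpha*l = -2*pi/3, so exp(alpha B) = cos(-2*pi/3) + (sin(-2*pi/3)/4)*B = -1/2 + (-sqrt(3)/8)*B.
Answer: -1/2 - 12*sqrt(3)/401*e12 - 196*sqrt(3)/401*e13 - 81*sqrt(3)/802*e23


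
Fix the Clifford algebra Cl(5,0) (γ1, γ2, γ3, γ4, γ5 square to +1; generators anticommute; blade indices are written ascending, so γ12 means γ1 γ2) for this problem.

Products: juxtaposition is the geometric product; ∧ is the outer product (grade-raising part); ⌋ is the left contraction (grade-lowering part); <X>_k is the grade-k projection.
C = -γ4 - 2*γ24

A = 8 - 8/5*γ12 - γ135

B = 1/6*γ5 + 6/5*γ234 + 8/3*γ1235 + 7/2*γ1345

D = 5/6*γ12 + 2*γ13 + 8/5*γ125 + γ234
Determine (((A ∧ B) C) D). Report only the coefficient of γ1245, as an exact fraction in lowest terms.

step 1: 4/3*γ5 - 4/15*γ125 + 48/5*γ234 + 64/3*γ1235 + 28*γ1345
step 2: -96/5*γ3 - 48/5*γ23 + 4/3*γ45 + 28*γ135 + 8/15*γ145 - 8/3*γ245 - 56*γ1235 - 4/15*γ1245 + 128/3*γ1345 + 64/3*γ12345
step 3: 192/5*γ1 + 448/5*γ3 + 752/75*γ4 - 56*γ5 - 96/5*γ12 + 8*γ13 + 64/15*γ14 + 64/3*γ15 + 224/5*γ23 + 1504/75*γ24 - 112*γ25 - 512/15*γ34 + 148/3*γ35 - 766/9*γ45 - 16*γ123 + 32/15*γ124 + 128/3*γ125 + 1172/75*γ135 - 484/9*γ145 + 1024/15*γ234 + 22*γ235 + 388/9*γ245 - 752/45*γ345 - 2344/75*γ1235 + 262/9*γ1245 + 8/3*γ1345 + 1624/45*γ2345 + 16/3*γ12345
Answer: 262/9


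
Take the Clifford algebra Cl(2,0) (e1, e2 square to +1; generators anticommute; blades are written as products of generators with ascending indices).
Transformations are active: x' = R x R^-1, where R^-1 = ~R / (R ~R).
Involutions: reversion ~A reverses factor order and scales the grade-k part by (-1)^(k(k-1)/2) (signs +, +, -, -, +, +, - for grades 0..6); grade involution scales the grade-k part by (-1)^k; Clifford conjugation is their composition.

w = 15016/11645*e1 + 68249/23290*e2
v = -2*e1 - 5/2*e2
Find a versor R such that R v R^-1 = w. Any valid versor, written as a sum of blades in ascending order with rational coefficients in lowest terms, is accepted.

Here q(v) = q(w) = 41/4; the classical choice R = v + w = -8274/11645*e1 + 5012/11645*e2 then realises v -> w under the sandwich.
Answer: -8274/11645*e1 + 5012/11645*e2


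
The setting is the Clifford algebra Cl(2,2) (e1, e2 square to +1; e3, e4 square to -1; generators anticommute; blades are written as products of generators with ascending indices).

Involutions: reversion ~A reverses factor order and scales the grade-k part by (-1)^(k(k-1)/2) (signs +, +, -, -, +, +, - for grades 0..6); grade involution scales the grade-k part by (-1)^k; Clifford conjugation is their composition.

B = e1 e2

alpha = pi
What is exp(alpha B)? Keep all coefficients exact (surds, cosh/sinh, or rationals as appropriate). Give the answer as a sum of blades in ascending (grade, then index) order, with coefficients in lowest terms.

B^2 = (1)^2*(e1 e2)^2 = 1*(-1) = -1 (a basis 2-blade squares to minus the product of its generators' squares).
B^2 = -1 — the negative square puts this in the circular regime; l = 1, alpha*l = pi, so exp(alpha B) = cos(pi) + (sin(pi)/1)*B = -1 + (0)*B.
Answer: -1


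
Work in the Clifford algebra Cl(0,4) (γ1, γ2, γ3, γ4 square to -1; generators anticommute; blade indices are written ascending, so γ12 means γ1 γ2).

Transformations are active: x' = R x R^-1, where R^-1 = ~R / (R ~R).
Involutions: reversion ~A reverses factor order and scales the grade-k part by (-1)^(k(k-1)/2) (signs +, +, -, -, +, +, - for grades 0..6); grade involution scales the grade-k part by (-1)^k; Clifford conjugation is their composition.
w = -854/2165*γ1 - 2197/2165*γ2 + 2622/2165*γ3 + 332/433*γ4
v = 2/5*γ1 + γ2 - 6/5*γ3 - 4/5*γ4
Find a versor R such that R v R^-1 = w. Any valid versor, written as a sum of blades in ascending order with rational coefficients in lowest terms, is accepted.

Equal squares first: v^2 = w^2 = -81/25. Then v + w = 12/2165*γ1 - 32/2165*γ2 + 24/2165*γ3 - 72/2165*γ4 is a versor taking v to w, provided it is invertible.
Answer: 12/2165*γ1 - 32/2165*γ2 + 24/2165*γ3 - 72/2165*γ4


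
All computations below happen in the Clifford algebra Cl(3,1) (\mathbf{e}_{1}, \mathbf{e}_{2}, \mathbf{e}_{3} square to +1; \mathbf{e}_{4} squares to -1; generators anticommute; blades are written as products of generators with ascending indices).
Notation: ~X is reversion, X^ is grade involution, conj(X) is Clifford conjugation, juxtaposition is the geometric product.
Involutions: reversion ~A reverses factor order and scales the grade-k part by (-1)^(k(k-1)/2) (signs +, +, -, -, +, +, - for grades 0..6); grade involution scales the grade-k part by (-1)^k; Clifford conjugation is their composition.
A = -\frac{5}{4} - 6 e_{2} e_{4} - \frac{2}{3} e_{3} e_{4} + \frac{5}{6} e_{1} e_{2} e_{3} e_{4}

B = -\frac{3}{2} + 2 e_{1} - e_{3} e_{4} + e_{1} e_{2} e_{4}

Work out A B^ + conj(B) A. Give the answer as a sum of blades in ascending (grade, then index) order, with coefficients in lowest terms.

first term: \frac{61}{24} + \frac{17}{2} e_{1} - \frac{5}{6} e_{3} - \frac{5}{6} e_{1} e_{2} + 6 e_{2} e_{3} + 9 e_{2} e_{4} + \frac{9}{4} e_{3} e_{4} - \frac{2}{3} e_{1} e_{2} e_{3} + \frac{53}{4} e_{1} e_{2} e_{4} + \frac{4}{3} e_{1} e_{3} e_{4} + \frac{5}{3} e_{2} e_{3} e_{4} - \frac{5}{4} e_{1} e_{2} e_{3} e_{4}
second term: \frac{29}{24} - \frac{7}{2} e_{1} - \frac{5}{6} e_{3} + \frac{5}{6} e_{1} e_{2} + 6 e_{2} e_{3} + 9 e_{2} e_{4} - \frac{1}{4} e_{3} e_{4} - \frac{2}{3} e_{1} e_{2} e_{3} + \frac{43}{4} e_{1} e_{2} e_{4} + \frac{4}{3} e_{1} e_{3} e_{4} - \frac{5}{3} e_{2} e_{3} e_{4} - \frac{5}{4} e_{1} e_{2} e_{3} e_{4}
Answer: \frac{15}{4} + 5 e_{1} - \frac{5}{3} e_{3} + 12 e_{2} e_{3} + 18 e_{2} e_{4} + 2 e_{3} e_{4} - \frac{4}{3} e_{1} e_{2} e_{3} + 24 e_{1} e_{2} e_{4} + \frac{8}{3} e_{1} e_{3} e_{4} - \frac{5}{2} e_{1} e_{2} e_{3} e_{4}


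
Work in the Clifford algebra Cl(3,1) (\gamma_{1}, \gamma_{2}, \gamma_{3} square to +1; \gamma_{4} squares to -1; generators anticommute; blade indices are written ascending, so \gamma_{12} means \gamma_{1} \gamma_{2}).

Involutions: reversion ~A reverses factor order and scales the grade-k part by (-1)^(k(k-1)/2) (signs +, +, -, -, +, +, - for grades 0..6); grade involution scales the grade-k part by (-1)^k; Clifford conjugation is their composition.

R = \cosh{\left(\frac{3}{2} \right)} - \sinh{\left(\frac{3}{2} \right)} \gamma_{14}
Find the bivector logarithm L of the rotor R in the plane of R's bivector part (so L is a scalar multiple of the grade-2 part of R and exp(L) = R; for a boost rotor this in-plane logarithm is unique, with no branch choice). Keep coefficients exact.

The scalar part of R is \cosh{\left(\frac{3}{2} \right)}, which determines |rapidity| via cosh; the sign lives in the bivector part, and pairing them (bivector part over sinh of the rapidity = the plane) gives the unique in-plane L = rapidity * plane.
Concretely: cosh(rapidity) = \cosh{\left(\frac{3}{2} \right)} gives rapidity = ±\frac{3}{2}, and since rapidity/sinh(rapidity) is even the sign is immaterial: L = (rapidity/sinh(rapidity)) * <R>_2 = (\frac{3}{2 \sinh{\left(\frac{3}{2} \right)}}) * <R>_2.
Answer: - \frac{3}{2} \gamma_{14}


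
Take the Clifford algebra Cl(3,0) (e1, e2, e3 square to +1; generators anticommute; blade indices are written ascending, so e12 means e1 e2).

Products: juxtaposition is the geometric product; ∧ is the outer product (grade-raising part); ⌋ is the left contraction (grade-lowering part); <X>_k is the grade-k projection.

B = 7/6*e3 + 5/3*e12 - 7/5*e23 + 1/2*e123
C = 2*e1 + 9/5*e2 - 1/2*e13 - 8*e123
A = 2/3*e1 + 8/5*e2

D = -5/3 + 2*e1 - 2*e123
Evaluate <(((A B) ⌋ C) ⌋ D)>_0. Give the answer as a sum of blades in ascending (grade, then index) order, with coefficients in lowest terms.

step 1: -8/3*e1 + 10/9*e2 - 56/25*e3 - 1/45*e13 + 11/5*e23 - 14/15*e123
step 2: -973/90 + 412/25*e1 + 8/45*e2 + 4/3*e3 + 448/25*e12 + 80/9*e13 + 64/3*e23
step 3: 68821/1350 + 947/45*e1 - 160/9*e2 + 896/25*e3 - 8/3*e12 + 16/45*e13 - 824/25*e23 + 973/45*e123
step 4: 68821/1350
Answer: 68821/1350


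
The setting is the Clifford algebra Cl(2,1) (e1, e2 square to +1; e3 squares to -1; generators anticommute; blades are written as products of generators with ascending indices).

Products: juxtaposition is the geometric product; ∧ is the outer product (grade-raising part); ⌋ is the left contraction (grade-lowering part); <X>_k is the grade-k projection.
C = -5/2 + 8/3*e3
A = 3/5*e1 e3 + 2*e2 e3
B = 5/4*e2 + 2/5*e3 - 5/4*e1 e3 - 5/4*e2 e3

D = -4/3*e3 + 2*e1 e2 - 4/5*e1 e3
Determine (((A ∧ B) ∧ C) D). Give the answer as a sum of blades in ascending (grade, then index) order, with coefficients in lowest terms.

step 1: -3/4*e1 e2 e3
step 2: 15/8*e1 e2 e3
step 3: 3/2*e2 - 15/4*e3 + 5/2*e1 e2
Answer: 3/2*e2 - 15/4*e3 + 5/2*e1 e2


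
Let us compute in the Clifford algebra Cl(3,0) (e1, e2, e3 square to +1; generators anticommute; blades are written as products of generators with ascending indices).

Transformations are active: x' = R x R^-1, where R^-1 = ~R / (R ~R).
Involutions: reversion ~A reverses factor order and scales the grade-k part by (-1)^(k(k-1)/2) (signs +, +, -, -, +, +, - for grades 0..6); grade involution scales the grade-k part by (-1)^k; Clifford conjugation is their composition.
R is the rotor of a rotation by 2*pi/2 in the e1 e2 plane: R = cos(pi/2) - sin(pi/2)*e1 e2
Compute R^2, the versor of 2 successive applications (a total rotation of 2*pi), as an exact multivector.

Because a rotor carries half the rotation angle, composing 2 copies of this e1 e2-plane rotor multiplies the phase: 2*(pi/2) = pi, hence R^2 = cos(pi) - sin(pi)*e1 e2.
cos(pi) = -1 and sin(pi) = 0, so R^2 = -1. The total rotation 2*pi is 1 full turn, so every vector returns to itself, yet the rotor is -1, on the OTHER sheet of the double cover (an odd number of 2*pi turns).
Answer: -1


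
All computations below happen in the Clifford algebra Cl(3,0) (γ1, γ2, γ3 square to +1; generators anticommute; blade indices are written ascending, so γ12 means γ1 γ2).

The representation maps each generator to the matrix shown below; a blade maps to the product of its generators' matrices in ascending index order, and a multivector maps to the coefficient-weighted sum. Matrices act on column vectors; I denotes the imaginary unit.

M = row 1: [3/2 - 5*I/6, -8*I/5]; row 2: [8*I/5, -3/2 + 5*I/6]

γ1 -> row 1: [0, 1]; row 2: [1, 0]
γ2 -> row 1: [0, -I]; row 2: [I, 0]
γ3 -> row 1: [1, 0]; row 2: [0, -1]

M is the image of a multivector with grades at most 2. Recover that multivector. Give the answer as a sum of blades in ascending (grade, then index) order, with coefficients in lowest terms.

Method: 1, rho(γ1), rho(γ2), rho(γ3) form a trace-orthogonal basis of the 2x2 complex matrices (tr(X Y) = 2 if X = Y, else 0), so M = m0*1 + m1*rho(γ1) + m2*rho(γ2) + m3*rho(γ3) with m0 = tr(M)/2 = 0, m1 = tr(M rho(γ1))/2 = 0, m2 = tr(M rho(γ2))/2 = 8/5, m3 = tr(M rho(γ3))/2 = 3/2 - 5*I/6.
Multiplying table entries, the bivector images are rho(γ12) = I*rho(γ3), rho(γ13) = -I*rho(γ2), rho(γ23) = I*rho(γ1); with real blade coefficients the real parts of m0..m3 are the coefficients of 1, γ1, γ2, γ3 and the imaginary parts give the bivectors (γ23: Im m1, γ13: -Im m2, γ12: Im m3).
Answer: 8/5*γ2 + 3/2*γ3 - 5/6*γ12


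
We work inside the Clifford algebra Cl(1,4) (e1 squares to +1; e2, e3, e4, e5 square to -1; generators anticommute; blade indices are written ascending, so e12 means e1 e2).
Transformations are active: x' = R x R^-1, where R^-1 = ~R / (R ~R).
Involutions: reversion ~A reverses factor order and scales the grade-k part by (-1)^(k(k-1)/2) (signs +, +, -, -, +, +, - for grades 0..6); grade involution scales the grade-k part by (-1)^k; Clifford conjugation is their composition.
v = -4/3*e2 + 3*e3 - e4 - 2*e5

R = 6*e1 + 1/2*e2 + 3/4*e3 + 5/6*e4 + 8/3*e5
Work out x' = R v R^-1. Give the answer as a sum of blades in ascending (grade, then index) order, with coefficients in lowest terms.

~R = 6*e1 + 1/2*e2 + 3/4*e3 + 5/6*e4 + 8/3*e5, and R ~R = 3943/144, so R^-1 = ~R / (3943/144).
R v = 55/12 - 8*e12 + 18*e13 - 6*e14 - 12*e15 + 5/2*e23 + 11/18*e24 + 23/9*e25 - 13/4*e34 - 19/2*e35 + e45
Answer: 7920/3943*e1 + 17752/11829*e2 - 10839/3943*e3 + 5043/3943*e4 + 11406/3943*e5


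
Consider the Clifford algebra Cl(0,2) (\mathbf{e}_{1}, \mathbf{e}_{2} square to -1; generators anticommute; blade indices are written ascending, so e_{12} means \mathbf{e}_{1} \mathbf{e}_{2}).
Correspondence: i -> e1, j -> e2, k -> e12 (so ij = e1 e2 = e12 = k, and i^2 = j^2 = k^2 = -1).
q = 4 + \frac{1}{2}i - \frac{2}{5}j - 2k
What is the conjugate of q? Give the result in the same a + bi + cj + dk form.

In blades: q = 4 + \frac{1}{2} e_{1} - \frac{2}{5} e_{2} - 2 e_{12}.
Conjugation here is Clifford conjugation: the scalar is fixed and the grade-1 and grade-2 blades all flip sign, giving 4 - \frac{1}{2} e_{1} + \frac{2}{5} e_{2} + 2 e_{12}; translating back:
Answer: 4 - \frac{1}{2}i + \frac{2}{5}j + 2k


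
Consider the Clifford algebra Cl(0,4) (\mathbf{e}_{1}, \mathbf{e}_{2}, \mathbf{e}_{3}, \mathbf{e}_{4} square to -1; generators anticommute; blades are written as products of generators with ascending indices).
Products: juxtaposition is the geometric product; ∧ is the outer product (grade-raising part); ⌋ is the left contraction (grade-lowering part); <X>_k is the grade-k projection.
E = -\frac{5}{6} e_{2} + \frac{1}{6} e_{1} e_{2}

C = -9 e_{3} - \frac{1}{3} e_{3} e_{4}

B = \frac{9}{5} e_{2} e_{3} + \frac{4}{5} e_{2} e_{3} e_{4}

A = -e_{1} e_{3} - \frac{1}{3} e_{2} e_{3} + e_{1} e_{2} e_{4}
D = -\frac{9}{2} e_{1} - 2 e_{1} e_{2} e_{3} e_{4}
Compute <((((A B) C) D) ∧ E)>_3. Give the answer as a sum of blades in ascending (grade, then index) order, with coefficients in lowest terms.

step 1: \frac{3}{5} + \frac{4}{15} e_{4} - \frac{9}{5} e_{1} e_{2} + \frac{4}{5} e_{1} e_{3} - \frac{4}{5} e_{1} e_{2} e_{4} - \frac{9}{5} e_{1} e_{3} e_{4}
step 2: \frac{33}{5} e_{1} - \frac{247}{45} e_{3} + \frac{247}{15} e_{1} e_{4} + \frac{11}{5} e_{3} e_{4} + \frac{247}{15} e_{1} e_{2} e_{3} - \frac{33}{5} e_{1} e_{2} e_{3} e_{4}
step 3: \frac{429}{10} - \frac{3211}{30} e_{4} + \frac{22}{5} e_{1} e_{2} - \frac{247}{10} e_{1} e_{3} + \frac{3211}{30} e_{2} e_{3} - \frac{494}{45} e_{1} e_{2} e_{4} - \frac{99}{10} e_{1} e_{3} e_{4} + \frac{429}{10} e_{2} e_{3} e_{4}
step 4: -\frac{143}{4} e_{2} + \frac{143}{20} e_{1} e_{2} - \frac{3211}{36} e_{2} e_{4} - \frac{247}{12} e_{1} e_{2} e_{3} - \frac{3211}{180} e_{1} e_{2} e_{4} + \frac{33}{4} e_{1} e_{2} e_{3} e_{4}
step 5: -\frac{247}{12} e_{1} e_{2} e_{3} - \frac{3211}{180} e_{1} e_{2} e_{4}
Answer: -\frac{247}{12} e_{1} e_{2} e_{3} - \frac{3211}{180} e_{1} e_{2} e_{4}


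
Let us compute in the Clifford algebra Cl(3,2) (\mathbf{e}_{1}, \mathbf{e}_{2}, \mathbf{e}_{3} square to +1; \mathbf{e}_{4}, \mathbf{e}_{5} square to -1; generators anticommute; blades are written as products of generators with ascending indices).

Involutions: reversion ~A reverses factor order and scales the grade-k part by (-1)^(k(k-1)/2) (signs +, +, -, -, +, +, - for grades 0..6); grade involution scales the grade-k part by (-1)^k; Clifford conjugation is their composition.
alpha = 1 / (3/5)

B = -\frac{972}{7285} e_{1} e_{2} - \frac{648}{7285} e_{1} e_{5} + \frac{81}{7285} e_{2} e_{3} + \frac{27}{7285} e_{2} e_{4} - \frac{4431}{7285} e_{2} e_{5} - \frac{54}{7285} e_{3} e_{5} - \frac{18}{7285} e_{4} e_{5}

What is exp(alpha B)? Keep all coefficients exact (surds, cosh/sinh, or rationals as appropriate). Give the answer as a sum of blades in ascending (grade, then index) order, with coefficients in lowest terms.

B^2 term by term: the squares give (-\frac{972}{7285})^2*(e_{1} e_{2})^2 + (-\frac{648}{7285})^2*(e_{1} e_{5})^2 + (\frac{81}{7285})^2*(e_{2} e_{3})^2 + (\frac{27}{7285})^2*(e_{2} e_{4})^2 + (-\frac{4431}{7285})^2*(e_{2} e_{5})^2 + (-\frac{54}{7285})^2*(e_{3} e_{5})^2 + (-\frac{18}{7285})^2*(e_{4} e_{5})^2 = \frac{944784}{53071225}*(-1) + \frac{419904}{53071225}*(+1) + \frac{6561}{53071225}*(-1) + \frac{729}{53071225}*(+1) + \frac{19633761}{53071225}*(+1) + \frac{2916}{53071225}*(+1) + \frac{324}{53071225}*(-1) = \frac{9}{25} (each basis 2-blade squares to minus the product of its generators' squares); cross terms between blades sharing an index anticommute and cancel; the commuting (index-disjoint) pairs give grade-4 terms 2*c*c'*(blade product), which cancel blade by blade — e_{1} e_{2} e_{3} e_{5}: \frac{104976}{53071225} - \frac{104976}{53071225} = 0; e_{1} e_{2} e_{4} e_{5}: \frac{34992}{53071225} - \frac{34992}{53071225} = 0; e_{2} e_{3} e_{4} e_{5}: -\frac{2916}{53071225} + \frac{2916}{53071225} = 0 — confirming B is simple. So B^2 = \frac{9}{25}.
B^2 = \frac{9}{25} — B^2 > 0, so the exponential closes hyperbolically: l = \frac{3}{5}, alpha*l = 1, so exp(alpha B) = cosh(1) + (sinh(1)/(\frac{3}{5}))*B = \cosh{\left(1 \right)} + (\frac{5 \sinh{\left(1 \right)}}{3})*B.
Answer: \cosh{\left(1 \right)} - \frac{324 \sinh{\left(1 \right)}}{1457} e_{1} e_{2} - \frac{216 \sinh{\left(1 \right)}}{1457} e_{1} e_{5} + \frac{27 \sinh{\left(1 \right)}}{1457} e_{2} e_{3} + \frac{9 \sinh{\left(1 \right)}}{1457} e_{2} e_{4} - \frac{1477 \sinh{\left(1 \right)}}{1457} e_{2} e_{5} - \frac{18 \sinh{\left(1 \right)}}{1457} e_{3} e_{5} - \frac{6 \sinh{\left(1 \right)}}{1457} e_{4} e_{5}


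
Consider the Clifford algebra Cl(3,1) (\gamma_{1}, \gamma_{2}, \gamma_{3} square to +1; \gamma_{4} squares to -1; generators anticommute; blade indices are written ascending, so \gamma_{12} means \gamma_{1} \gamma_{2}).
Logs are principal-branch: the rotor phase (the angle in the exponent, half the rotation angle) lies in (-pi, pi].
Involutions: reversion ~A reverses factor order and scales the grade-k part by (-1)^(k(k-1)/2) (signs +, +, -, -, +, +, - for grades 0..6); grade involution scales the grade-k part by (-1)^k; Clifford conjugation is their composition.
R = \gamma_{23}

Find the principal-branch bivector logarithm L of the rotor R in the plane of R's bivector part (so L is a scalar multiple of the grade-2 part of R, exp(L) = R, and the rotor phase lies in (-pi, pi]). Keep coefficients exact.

The scalar part of R is 0, and that scalar determines the rotor phase on the principal branch; recovering the unit plane as bivector-part over sine of the phase gives L = phase * plane.
Concretely: cos(phase) = 0 gives phase = ±\frac{\pi}{2}, and since phase/sin(phase) is even the sign is immaterial: L = (phase/sin(phase)) * <R>_2 = (\frac{\pi}{2}) * <R>_2.
Answer: \frac{\pi}{2} \gamma_{23}


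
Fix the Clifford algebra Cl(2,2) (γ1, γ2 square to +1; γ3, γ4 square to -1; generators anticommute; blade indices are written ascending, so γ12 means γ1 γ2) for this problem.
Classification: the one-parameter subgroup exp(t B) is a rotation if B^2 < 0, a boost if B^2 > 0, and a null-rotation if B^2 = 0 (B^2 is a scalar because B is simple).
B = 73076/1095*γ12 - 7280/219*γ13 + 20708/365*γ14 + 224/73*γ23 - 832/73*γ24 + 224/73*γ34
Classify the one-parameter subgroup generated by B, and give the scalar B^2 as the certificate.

B^2 term by term: the squares give (73076/1095)^2*(γ12)^2 + (-7280/219)^2*(γ13)^2 + (20708/365)^2*(γ14)^2 + (224/73)^2*(γ23)^2 + (-832/73)^2*(γ24)^2 + (224/73)^2*(γ34)^2 = 5340101776/1199025*(-1) + 52998400/47961*(+1) + 428821264/133225*(+1) + 50176/5329*(+1) + 692224/5329*(+1) + 50176/5329*(-1) = 0 (each basis 2-blade squares to minus the product of its generators' squares); cross terms between blades sharing an index anticommute and cancel; the commuting (index-disjoint) pairs give grade-4 terms 2*c*c'*(blade product), which cancel blade by blade — γ1234: 32738048/79935 - 12113920/15987 + 9277184/26645 = 0 — confirming B is simple. So B^2 = 0.
Answer: null-rotation, certificate B^2 = 0. Why this suffices: the scalar 0 survives any versor conjugation, so its sign alone determines the class however B is presented.


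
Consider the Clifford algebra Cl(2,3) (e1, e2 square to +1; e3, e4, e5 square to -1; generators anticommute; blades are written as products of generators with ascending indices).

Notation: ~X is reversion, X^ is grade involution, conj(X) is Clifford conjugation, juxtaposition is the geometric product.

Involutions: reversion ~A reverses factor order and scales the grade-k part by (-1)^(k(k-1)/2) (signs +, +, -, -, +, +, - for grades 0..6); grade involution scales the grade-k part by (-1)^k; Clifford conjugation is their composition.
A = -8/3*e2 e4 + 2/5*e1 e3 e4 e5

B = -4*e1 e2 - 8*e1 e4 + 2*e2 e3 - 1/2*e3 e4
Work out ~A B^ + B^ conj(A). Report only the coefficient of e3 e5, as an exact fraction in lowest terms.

first term: 64/3*e1 e2 + 32/3*e1 e4 + 1/5*e1 e5 - 4/3*e2 e3 + 16/3*e3 e4 + 16/5*e3 e5 + 4/5*e1 e2 e4 e5 - 8/5*e2 e3 e4 e5
second term: -64/3*e1 e2 - 32/3*e1 e4 + 1/5*e1 e5 + 4/3*e2 e3 - 16/3*e3 e4 + 16/5*e3 e5 - 4/5*e1 e2 e4 e5 + 8/5*e2 e3 e4 e5
Answer: 32/5


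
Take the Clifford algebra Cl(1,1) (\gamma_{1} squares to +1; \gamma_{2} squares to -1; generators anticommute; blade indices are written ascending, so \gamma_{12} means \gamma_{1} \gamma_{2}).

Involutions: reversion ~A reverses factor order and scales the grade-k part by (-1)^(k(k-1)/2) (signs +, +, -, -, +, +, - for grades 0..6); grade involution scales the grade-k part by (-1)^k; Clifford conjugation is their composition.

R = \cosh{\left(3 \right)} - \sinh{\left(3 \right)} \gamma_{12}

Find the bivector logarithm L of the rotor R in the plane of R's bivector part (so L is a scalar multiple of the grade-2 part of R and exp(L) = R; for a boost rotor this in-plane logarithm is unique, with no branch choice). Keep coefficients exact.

The scalar part of R is \cosh{\left(3 \right)}, so cosh pins the rapidity up to sign — the sign comes from the bivector part; dividing that part by sinh of the rapidity yields the plane, and the in-plane L = rapidity * plane is unique because the two sign choices cancel.
Concretely: cosh(rapidity) = \cosh{\left(3 \right)} gives rapidity = ±3, and since rapidity/sinh(rapidity) is even the sign is immaterial: L = (rapidity/sinh(rapidity)) * <R>_2 = (\frac{3}{\sinh{\left(3 \right)}}) * <R>_2.
Answer: -3 \gamma_{12}


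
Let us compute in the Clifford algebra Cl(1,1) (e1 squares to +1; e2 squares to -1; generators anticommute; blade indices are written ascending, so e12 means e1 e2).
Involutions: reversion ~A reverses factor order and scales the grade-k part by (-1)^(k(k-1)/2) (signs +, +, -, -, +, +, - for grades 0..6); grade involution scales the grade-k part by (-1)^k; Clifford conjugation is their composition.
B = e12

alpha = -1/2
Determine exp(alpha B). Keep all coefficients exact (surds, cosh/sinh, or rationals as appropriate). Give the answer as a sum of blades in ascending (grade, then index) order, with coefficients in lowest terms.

B^2 = (1)^2*(e12)^2 = 1*(+1) = 1 (a basis 2-blade squares to minus the product of its generators' squares).
B^2 = 1 — B^2 > 0, so the exponential closes hyperbolically: l = 1, alpha*l = -1/2, so exp(alpha B) = cosh(-1/2) + (sinh(-1/2)/1)*B = cosh(1/2) + (-sinh(1/2))*B.
Answer: cosh(1/2) - sinh(1/2)*e12


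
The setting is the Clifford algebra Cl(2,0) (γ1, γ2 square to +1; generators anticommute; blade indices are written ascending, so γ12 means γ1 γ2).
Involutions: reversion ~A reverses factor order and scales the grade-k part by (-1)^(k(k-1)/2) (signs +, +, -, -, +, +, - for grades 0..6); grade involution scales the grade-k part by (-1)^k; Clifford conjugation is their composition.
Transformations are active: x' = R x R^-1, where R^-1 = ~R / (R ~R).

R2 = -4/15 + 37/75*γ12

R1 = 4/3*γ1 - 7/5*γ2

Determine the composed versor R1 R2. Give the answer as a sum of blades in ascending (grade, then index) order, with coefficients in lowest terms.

Distribute over the terms of R1 (each basis-blade product reordered to ascending indices, repeated generators contracted through their squares):
(4/3*γ1) R2 = -16/45*γ1 + 148/225*γ2
(-7/5*γ2) R2 = 259/375*γ1 + 28/75*γ2
Summing the partial products and collecting blades:
Answer: 377/1125*γ1 + 232/225*γ2


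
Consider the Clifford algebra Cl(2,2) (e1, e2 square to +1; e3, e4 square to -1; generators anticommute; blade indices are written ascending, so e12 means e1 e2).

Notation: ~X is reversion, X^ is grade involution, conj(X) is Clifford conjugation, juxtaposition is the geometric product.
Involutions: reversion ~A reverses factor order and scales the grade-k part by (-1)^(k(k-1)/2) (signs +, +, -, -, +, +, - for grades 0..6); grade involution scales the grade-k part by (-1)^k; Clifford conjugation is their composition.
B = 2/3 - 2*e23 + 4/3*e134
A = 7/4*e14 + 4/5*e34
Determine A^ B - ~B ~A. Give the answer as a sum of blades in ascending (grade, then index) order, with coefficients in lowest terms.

first term: -16/15*e1 - 7/3*e3 + 7/6*e14 - 8/5*e24 + 8/15*e34 - 7/2*e1234
second term: -16/15*e1 - 7/3*e3 - 7/6*e14 + 8/5*e24 - 8/15*e34 - 7/2*e1234
Answer: 7/3*e14 - 16/5*e24 + 16/15*e34


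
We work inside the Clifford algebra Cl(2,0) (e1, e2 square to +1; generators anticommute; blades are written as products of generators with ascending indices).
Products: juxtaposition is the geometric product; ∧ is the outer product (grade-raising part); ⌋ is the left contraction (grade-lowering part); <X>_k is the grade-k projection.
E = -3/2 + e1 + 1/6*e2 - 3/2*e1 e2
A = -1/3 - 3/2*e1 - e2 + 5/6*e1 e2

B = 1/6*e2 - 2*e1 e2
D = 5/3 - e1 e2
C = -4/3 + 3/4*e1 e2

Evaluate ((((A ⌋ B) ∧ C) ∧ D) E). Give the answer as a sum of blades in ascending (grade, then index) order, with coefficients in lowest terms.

step 1: 3/2 - 2*e1 + 53/18*e2 + 2/3*e1 e2
step 2: -2 + 8/3*e1 - 106/27*e2 + 17/72*e1 e2
step 3: -10/3 + 40/9*e1 - 530/81*e2 + 517/216*e1 e2
step 4: 46439/3888 - 25163/1296*e1 + 43/216*e2 + 11267/1296*e1 e2
Answer: 46439/3888 - 25163/1296*e1 + 43/216*e2 + 11267/1296*e1 e2


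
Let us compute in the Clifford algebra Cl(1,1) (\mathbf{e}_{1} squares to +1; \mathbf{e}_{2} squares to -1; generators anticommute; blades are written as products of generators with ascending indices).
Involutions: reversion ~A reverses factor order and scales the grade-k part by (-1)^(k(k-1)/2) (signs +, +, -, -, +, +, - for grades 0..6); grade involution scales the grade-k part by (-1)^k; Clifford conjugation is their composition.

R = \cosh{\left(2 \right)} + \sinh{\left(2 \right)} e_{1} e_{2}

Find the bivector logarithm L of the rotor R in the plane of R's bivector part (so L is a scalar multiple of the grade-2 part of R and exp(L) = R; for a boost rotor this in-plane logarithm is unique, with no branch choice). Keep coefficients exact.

The scalar part of R is \cosh{\left(2 \right)}, which determines |rapidity| via cosh; the sign lives in the bivector part, and pairing them (bivector part over sinh of the rapidity = the plane) gives the unique in-plane L = rapidity * plane.
Concretely: cosh(rapidity) = \cosh{\left(2 \right)} gives rapidity = ±2, and since rapidity/sinh(rapidity) is even the sign is immaterial: L = (rapidity/sinh(rapidity)) * <R>_2 = (\frac{2}{\sinh{\left(2 \right)}}) * <R>_2.
Answer: 2 e_{1} e_{2}


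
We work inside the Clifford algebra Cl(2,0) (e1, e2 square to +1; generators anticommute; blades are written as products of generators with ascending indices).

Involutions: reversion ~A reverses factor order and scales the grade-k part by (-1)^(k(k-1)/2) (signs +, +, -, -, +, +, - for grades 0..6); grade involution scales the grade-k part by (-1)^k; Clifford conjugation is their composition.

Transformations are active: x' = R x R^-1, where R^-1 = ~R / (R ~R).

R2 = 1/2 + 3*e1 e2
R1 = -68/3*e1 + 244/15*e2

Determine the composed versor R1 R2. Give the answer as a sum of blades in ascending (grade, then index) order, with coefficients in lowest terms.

Distribute over the terms of R1 (each basis-blade product reordered to ascending indices, repeated generators contracted through their squares):
(-68/3*e1) R2 = -34/3*e1 - 68*e2
(244/15*e2) R2 = -244/5*e1 + 122/15*e2
Summing the partial products and collecting blades:
Answer: -902/15*e1 - 898/15*e2


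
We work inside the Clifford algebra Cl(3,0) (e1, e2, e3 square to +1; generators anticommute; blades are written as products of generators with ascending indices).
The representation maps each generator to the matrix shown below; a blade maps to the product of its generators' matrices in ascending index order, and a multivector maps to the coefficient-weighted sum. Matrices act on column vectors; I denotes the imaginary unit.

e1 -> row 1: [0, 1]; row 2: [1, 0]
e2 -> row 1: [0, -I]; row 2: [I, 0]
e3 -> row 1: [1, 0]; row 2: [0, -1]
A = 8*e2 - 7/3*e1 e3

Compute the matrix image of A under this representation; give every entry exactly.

Bivector images (products of the table entries): rho(e1 e3) = rho(e1)rho(e3) = row 1: [0, -1]; row 2: [1, 0].
M = (8)*rho(e2) + (-7/3)*rho(e1 e3), summed entrywise:
Answer: row 1: [0, 7/3 - 8*I]; row 2: [-7/3 + 8*I, 0]


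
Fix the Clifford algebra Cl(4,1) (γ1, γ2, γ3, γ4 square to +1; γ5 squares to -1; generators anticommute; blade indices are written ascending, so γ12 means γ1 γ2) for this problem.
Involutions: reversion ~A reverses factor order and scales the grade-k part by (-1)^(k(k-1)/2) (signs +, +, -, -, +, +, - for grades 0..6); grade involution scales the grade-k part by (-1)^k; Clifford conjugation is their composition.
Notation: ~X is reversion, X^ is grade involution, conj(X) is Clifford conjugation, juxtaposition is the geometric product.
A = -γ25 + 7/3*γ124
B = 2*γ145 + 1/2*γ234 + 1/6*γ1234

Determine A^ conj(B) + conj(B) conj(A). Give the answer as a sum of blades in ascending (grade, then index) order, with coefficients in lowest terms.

first term: -7/18*γ3 - 7/6*γ13 - 14/3*γ25 - 2*γ124 + 1/2*γ345 + 1/6*γ1345
second term: -7/18*γ3 - 7/6*γ13 - 14/3*γ25 - 2*γ124 + 1/2*γ345 + 1/6*γ1345
Answer: -7/9*γ3 - 7/3*γ13 - 28/3*γ25 - 4*γ124 + γ345 + 1/3*γ1345


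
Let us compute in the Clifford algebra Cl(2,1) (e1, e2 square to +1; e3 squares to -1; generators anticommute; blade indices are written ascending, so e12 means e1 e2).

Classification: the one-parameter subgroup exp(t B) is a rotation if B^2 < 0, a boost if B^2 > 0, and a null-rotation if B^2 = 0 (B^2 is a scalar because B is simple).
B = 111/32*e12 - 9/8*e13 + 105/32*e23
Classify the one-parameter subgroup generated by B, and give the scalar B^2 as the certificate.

B^2 term by term: the squares give (111/32)^2*(e12)^2 + (-9/8)^2*(e13)^2 + (105/32)^2*(e23)^2 = 12321/1024*(-1) + 81/64*(+1) + 11025/1024*(+1) = 0 (each basis 2-blade squares to minus the product of its generators' squares); cross terms between blades sharing an index anticommute and cancel. So B^2 = 0.
Answer: null-rotation, certificate B^2 = 0. The class reads off the invariant scalar 0 directly.


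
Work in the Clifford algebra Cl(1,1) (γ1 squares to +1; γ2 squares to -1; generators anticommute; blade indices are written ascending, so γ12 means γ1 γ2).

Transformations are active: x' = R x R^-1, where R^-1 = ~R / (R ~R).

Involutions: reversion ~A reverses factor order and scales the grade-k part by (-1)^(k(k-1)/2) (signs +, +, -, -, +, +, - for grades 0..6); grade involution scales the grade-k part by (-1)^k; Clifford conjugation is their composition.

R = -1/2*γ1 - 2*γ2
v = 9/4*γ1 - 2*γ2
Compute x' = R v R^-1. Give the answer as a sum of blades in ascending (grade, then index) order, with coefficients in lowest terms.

~R = -1/2*γ1 - 2*γ2, and R ~R = -15/4, so R^-1 = ~R / (-15/4).
R v = -41/8 + 11/2*γ12
Answer: -217/60*γ1 - 52/15*γ2


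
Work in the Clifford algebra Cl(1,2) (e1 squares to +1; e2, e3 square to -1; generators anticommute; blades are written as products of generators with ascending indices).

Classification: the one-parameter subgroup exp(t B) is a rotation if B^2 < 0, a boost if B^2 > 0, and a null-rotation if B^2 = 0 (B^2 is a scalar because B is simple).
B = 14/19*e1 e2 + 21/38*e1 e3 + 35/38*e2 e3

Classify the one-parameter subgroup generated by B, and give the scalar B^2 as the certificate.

B^2 term by term: the squares give (14/19)^2*(e1 e2)^2 + (21/38)^2*(e1 e3)^2 + (35/38)^2*(e2 e3)^2 = 196/361*(+1) + 441/1444*(+1) + 1225/1444*(-1) = 0 (each basis 2-blade squares to minus the product of its generators' squares); cross terms between blades sharing an index anticommute and cancel. So B^2 = 0.
Answer: null-rotation, certificate B^2 = 0. No conjugation can change B^2 = 0; the sign gives the class.


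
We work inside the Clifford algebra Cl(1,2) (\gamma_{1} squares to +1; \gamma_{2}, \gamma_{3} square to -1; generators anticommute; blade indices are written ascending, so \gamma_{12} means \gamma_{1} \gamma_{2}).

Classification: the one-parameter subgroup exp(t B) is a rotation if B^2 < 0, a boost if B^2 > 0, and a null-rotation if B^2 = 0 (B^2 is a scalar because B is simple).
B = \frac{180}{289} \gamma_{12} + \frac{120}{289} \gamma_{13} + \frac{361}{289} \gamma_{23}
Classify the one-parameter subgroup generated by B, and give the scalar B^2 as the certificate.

B^2 term by term: the squares give (\frac{180}{289})^2*(\gamma_{12})^2 + (\frac{120}{289})^2*(\gamma_{13})^2 + (\frac{361}{289})^2*(\gamma_{23})^2 = \frac{32400}{83521}*(+1) + \frac{14400}{83521}*(+1) + \frac{130321}{83521}*(-1) = -1 (each basis 2-blade squares to minus the product of its generators' squares); cross terms between blades sharing an index anticommute and cancel. So B^2 = -1.
Answer: rotation, certificate B^2 = -1. Check the certificate: B^2 = -1, and that sign is decisive whatever form B takes.


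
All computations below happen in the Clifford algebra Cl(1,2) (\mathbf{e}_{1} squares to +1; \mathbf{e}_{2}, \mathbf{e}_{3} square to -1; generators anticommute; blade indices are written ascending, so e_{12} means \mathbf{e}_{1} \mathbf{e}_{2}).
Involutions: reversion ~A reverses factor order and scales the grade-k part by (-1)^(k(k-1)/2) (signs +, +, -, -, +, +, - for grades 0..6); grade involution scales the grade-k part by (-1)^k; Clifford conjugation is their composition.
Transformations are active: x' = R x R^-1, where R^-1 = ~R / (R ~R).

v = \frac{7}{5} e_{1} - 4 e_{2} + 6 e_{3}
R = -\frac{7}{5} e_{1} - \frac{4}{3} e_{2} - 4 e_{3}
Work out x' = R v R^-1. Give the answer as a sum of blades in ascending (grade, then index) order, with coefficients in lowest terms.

~R = -\frac{7}{5} e_{1} - \frac{4}{3} e_{2} - 4 e_{3}, and R ~R = -\frac{3559}{225}, so R^-1 = ~R / (-\frac{3559}{225}).
R v = \frac{1253}{75} + \frac{112}{15} e_{12} - \frac{14}{5} e_{13} - 24 e_{23}
Answer: \frac{27713}{17795} e_{1} + \frac{24260}{3559} e_{2} + \frac{8718}{3559} e_{3}


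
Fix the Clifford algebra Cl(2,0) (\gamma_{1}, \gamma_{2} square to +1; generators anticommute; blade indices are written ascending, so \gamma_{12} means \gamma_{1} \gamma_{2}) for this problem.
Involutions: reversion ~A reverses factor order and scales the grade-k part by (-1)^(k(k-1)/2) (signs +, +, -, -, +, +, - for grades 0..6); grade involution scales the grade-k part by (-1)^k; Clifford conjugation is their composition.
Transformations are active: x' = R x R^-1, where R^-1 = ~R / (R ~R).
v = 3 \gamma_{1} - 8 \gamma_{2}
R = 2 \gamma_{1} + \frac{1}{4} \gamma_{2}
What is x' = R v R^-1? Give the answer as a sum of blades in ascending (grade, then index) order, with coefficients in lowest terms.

~R = 2 \gamma_{1} + \frac{1}{4} \gamma_{2}, and R ~R = \frac{65}{16}, so R^-1 = ~R / (\frac{65}{16}).
R v = 4 - \frac{67}{4} \gamma_{12}
Answer: \frac{61}{65} \gamma_{1} + \frac{552}{65} \gamma_{2}
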